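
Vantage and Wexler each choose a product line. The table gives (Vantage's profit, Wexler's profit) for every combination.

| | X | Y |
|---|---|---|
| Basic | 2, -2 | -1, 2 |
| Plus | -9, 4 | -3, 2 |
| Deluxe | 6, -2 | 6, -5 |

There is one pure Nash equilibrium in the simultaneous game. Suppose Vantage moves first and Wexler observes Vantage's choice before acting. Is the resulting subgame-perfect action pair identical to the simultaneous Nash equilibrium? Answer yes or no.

Solve by backward induction (Vantage leads).
- Basic: BR = Y, leader payoff -1.
- Plus: BR = X, leader payoff -9.
- Deluxe: BR = X, leader payoff 6.
Vantage's induced payoffs are -1, -9, 6, so Vantage commits to Deluxe. Subgame-perfect outcome: (Deluxe, X) with payoffs (6, -2).
For the simultaneous game, intersect best replies.
Vantage's best replies: X→Deluxe; Y→Deluxe.
Wexler's best replies: Basic→Y; Plus→X; Deluxe→X.
The unique mutual best reply is (Deluxe, X), giving (6, -2).
Sequential outcome (Deluxe, X) coincides with the Nash profile (Deluxe, X).

yes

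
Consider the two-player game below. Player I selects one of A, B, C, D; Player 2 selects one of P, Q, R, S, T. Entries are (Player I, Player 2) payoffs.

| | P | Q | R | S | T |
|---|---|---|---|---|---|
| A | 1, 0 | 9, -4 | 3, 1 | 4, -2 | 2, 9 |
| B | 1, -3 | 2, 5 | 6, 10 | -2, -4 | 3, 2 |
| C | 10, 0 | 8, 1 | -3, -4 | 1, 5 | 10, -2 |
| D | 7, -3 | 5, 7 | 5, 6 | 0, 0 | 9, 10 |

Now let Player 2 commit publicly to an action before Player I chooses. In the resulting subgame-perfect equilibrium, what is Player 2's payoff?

10

Work backward from Player I's decision.
- P → Player I plays C (best of 1, 1, 10, 7); Player 2 gets 0.
- Q → Player I plays A (best of 9, 2, 8, 5); Player 2 gets -4.
- R → Player I plays B (best of 3, 6, -3, 5); Player 2 gets 10.
- S → Player I plays A (best of 4, -2, 1, 0); Player 2 gets -2.
- T → Player I plays C (best of 2, 3, 10, 9); Player 2 gets -2.
Among 0, -4, 10, -2, -2, the best is 10 at R. Subgame-perfect outcome: (B, R) with payoffs (6, 10).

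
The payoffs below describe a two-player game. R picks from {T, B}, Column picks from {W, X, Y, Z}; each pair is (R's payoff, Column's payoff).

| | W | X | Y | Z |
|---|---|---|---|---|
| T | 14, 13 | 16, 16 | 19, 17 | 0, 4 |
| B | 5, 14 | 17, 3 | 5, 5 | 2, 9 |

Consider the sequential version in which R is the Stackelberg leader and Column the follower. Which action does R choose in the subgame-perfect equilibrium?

T

Work backward from Column's decision.
- T: Column compares 13, 16, 17, 4 and picks Y; R would get 19.
- B: Column compares 14, 3, 5, 9 and picks W; R would get 5.
Maximizing over 19, 5, R chooses T. Subgame-perfect outcome: (T, Y) with payoffs (19, 17).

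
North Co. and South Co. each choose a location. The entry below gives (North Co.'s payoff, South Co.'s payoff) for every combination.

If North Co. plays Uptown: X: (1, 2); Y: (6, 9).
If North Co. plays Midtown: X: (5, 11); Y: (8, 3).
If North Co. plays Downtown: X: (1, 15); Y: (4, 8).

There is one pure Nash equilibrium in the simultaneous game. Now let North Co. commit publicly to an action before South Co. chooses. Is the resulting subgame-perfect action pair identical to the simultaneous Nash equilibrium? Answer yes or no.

no

Work backward from South Co.'s decision.
- Uptown: South Co. compares 2, 9 and picks Y; North Co. would get 6.
- Midtown: South Co. compares 11, 3 and picks X; North Co. would get 5.
- Downtown: South Co. compares 15, 8 and picks X; North Co. would get 1.
North Co.'s induced payoffs are 6, 5, 1, so North Co. commits to Uptown. Subgame-perfect outcome: (Uptown, Y) with payoffs (6, 9).
Under simultaneous play:
North Co.'s best replies: X→Midtown; Y→Midtown.
South Co.'s best replies: Uptown→Y; Midtown→X; Downtown→X.
The unique mutual best reply is (Midtown, X), giving (5, 11).
Sequential outcome (Uptown, Y) differs from the Nash profile (Midtown, X).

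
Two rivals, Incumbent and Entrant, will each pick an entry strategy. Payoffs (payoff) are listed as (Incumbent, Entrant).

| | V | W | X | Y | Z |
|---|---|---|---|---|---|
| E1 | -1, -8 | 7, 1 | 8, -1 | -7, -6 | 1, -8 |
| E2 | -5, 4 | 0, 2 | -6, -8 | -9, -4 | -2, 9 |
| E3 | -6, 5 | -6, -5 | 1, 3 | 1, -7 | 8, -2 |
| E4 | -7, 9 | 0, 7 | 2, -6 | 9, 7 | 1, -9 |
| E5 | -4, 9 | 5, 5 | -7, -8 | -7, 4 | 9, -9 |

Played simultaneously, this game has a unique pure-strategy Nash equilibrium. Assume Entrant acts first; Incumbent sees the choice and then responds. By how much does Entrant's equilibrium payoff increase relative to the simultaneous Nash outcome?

Solve by backward induction (Entrant leads).
- V: Incumbent compares -1, -5, -6, -7, -4 and picks E1; Entrant would get -8.
- W: Incumbent compares 7, 0, -6, 0, 5 and picks E1; Entrant would get 1.
- X: Incumbent compares 8, -6, 1, 2, -7 and picks E1; Entrant would get -1.
- Y: Incumbent compares -7, -9, 1, 9, -7 and picks E4; Entrant would get 7.
- Z: Incumbent compares 1, -2, 8, 1, 9 and picks E5; Entrant would get -9.
Maximizing over -8, 1, -1, 7, -9, Entrant chooses Y. Subgame-perfect outcome: (E4, Y) with payoffs (9, 7).
Under simultaneous play:
Incumbent's best replies: V→E1; W→E1; X→E1; Y→E4; Z→E5.
Entrant's best replies: E1→W; E2→Z; E3→V; E4→V; E5→V.
The unique mutual best reply is (E1, W), giving (7, 1).
Entrant's commitment gain: 7 − 1 = 6.

6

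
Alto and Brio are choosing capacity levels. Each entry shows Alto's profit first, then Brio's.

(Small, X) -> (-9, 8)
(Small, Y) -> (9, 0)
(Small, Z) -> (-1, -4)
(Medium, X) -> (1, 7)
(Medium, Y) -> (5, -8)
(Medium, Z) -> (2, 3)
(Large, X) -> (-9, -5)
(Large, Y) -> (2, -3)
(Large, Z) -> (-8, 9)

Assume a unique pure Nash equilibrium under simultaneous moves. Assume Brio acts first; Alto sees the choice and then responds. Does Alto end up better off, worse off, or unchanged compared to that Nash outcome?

Backward induction with Brio moving first.
- X: Alto compares -9, 1, -9 and picks Medium; Brio would get 7.
- Y: Alto compares 9, 5, 2 and picks Small; Brio would get 0.
- Z: Alto compares -1, 2, -8 and picks Medium; Brio would get 3.
Maximizing over 7, 0, 3, Brio chooses X. Subgame-perfect outcome: (Medium, X) with payoffs (1, 7).
For the simultaneous game, intersect best replies.
Alto's best replies: X→Medium; Y→Small; Z→Medium.
Brio's best replies: Small→X; Medium→X; Large→Z.
Only (Medium, X) has each player best-responding; Nash payoffs (1, 7).
Alto earns 1 sequentially versus 1 at the Nash outcome: unchanged.

unchanged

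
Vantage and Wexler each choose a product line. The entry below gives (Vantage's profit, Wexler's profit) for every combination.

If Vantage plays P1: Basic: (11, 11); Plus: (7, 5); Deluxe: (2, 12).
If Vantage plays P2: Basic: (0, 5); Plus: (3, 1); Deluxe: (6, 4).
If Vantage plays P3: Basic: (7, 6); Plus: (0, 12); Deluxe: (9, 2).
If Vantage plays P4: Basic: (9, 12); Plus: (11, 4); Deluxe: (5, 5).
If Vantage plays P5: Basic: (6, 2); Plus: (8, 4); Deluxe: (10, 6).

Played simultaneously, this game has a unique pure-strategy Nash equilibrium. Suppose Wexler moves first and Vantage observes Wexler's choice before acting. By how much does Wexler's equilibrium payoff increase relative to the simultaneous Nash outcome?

5

Backward induction with Wexler moving first.
- Basic: Vantage compares 11, 0, 7, 9, 6 and picks P1; Wexler would get 11.
- Plus: Vantage compares 7, 3, 0, 11, 8 and picks P4; Wexler would get 4.
- Deluxe: Vantage compares 2, 6, 9, 5, 10 and picks P5; Wexler would get 6.
Wexler's induced payoffs are 11, 4, 6, so Wexler commits to Basic. Subgame-perfect outcome: (P1, Basic) with payoffs (11, 11).
Under simultaneous play:
Vantage's best replies: Basic→P1; Plus→P4; Deluxe→P5.
Wexler's best replies: P1→Deluxe; P2→Basic; P3→Plus; P4→Basic; P5→Deluxe.
Only (P5, Deluxe) has each player best-responding; Nash payoffs (10, 6).
Wexler's commitment gain: 11 − 6 = 5.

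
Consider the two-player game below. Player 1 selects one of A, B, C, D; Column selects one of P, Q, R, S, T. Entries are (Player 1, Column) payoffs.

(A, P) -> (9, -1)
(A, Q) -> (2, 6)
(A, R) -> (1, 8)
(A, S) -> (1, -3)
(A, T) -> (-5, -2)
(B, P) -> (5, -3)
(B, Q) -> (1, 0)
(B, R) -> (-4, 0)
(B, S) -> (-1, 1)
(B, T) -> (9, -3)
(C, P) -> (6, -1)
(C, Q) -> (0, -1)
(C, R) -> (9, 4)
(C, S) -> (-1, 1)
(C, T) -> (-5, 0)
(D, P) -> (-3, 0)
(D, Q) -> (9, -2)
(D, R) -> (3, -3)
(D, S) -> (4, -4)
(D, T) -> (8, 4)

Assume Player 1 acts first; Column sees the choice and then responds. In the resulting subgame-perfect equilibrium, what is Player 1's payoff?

9

Backward induction with Player 1 moving first.
- A: BR = R, leader payoff 1.
- B: BR = S, leader payoff -1.
- C: BR = R, leader payoff 9.
- D: BR = T, leader payoff 8.
Maximizing over 1, -1, 9, 8, Player 1 chooses C. Subgame-perfect outcome: (C, R) with payoffs (9, 4).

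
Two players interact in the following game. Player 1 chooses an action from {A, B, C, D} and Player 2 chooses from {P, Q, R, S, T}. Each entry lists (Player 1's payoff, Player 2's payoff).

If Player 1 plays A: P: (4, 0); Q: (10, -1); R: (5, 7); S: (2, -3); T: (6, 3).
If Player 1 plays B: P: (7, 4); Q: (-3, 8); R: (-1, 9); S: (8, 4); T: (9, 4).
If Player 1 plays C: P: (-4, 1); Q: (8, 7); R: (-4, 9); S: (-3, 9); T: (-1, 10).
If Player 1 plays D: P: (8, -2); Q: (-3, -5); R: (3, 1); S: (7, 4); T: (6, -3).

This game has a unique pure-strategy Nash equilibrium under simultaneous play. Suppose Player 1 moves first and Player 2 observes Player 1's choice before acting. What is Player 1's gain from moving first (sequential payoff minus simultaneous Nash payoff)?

Solve by backward induction (Player 1 leads).
- A: Player 2 compares 0, -1, 7, -3, 3 and picks R; Player 1 would get 5.
- B: Player 2 compares 4, 8, 9, 4, 4 and picks R; Player 1 would get -1.
- C: Player 2 compares 1, 7, 9, 9, 10 and picks T; Player 1 would get -1.
- D: Player 2 compares -2, -5, 1, 4, -3 and picks S; Player 1 would get 7.
Maximizing over 5, -1, -1, 7, Player 1 chooses D. Subgame-perfect outcome: (D, S) with payoffs (7, 4).
Under simultaneous play:
Player 1's best replies: P→D; Q→A; R→A; S→B; T→B.
Player 2's best replies: A→R; B→R; C→T; D→S.
Only (A, R) has each player best-responding; Nash payoffs (5, 7).
Player 1's commitment gain: 7 − 5 = 2.

2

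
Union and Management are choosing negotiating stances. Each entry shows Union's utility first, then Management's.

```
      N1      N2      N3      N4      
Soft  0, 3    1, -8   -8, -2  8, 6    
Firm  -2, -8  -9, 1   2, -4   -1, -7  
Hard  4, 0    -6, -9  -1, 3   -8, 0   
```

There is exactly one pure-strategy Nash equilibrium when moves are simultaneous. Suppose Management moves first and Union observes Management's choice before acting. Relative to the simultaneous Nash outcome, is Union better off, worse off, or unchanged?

Backward induction with Management moving first.
- N1: BR = Hard, leader payoff 0.
- N2: BR = Soft, leader payoff -8.
- N3: BR = Firm, leader payoff -4.
- N4: BR = Soft, leader payoff 6.
Management's induced payoffs are 0, -8, -4, 6, so Management commits to N4. Subgame-perfect outcome: (Soft, N4) with payoffs (8, 6).
For the simultaneous game, intersect best replies.
Union's best replies: N1→Hard; N2→Soft; N3→Firm; N4→Soft.
Management's best replies: Soft→N4; Firm→N2; Hard→N3.
The unique mutual best reply is (Soft, N4), giving (8, 6).
Union earns 8 sequentially versus 8 at the Nash outcome: unchanged.

unchanged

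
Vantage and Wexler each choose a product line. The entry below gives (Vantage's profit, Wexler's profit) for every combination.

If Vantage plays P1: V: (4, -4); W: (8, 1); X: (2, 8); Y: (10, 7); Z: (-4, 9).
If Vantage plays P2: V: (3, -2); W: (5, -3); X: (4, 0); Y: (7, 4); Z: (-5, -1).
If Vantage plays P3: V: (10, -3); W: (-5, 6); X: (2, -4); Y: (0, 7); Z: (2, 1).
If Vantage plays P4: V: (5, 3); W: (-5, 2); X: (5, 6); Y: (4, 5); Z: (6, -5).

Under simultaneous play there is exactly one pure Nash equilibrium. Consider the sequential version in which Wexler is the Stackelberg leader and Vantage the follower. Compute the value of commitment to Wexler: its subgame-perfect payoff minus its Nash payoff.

Backward induction with Wexler moving first.
- V: Vantage compares 4, 3, 10, 5 and picks P3; Wexler would get -3.
- W: Vantage compares 8, 5, -5, -5 and picks P1; Wexler would get 1.
- X: Vantage compares 2, 4, 2, 5 and picks P4; Wexler would get 6.
- Y: Vantage compares 10, 7, 0, 4 and picks P1; Wexler would get 7.
- Z: Vantage compares -4, -5, 2, 6 and picks P4; Wexler would get -5.
Wexler's induced payoffs are -3, 1, 6, 7, -5, so Wexler commits to Y. Subgame-perfect outcome: (P1, Y) with payoffs (10, 7).
Under simultaneous play:
Vantage's best replies: V→P3; W→P1; X→P4; Y→P1; Z→P4.
Wexler's best replies: P1→Z; P2→Y; P3→Y; P4→X.
Only (P4, X) has each player best-responding; Nash payoffs (5, 6).
Wexler's commitment gain: 7 − 6 = 1.

1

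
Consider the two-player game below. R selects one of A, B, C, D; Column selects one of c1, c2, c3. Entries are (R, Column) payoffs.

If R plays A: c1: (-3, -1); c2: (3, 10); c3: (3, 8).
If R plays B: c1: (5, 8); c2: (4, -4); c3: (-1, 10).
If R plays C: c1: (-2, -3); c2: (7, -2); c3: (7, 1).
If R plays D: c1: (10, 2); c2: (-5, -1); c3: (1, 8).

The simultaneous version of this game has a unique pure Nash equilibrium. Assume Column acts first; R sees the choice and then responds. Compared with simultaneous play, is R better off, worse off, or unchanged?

Solve by backward induction (Column leads).
- c1 → R plays D (best of -3, 5, -2, 10); Column gets 2.
- c2 → R plays C (best of 3, 4, 7, -5); Column gets -2.
- c3 → R plays C (best of 3, -1, 7, 1); Column gets 1.
Among 2, -2, 1, the best is 2 at c1. Subgame-perfect outcome: (D, c1) with payoffs (10, 2).
For the simultaneous game, intersect best replies.
R's best replies: c1→D; c2→C; c3→C.
Column's best replies: A→c2; B→c3; C→c3; D→c3.
Only (C, c3) has each player best-responding; Nash payoffs (7, 1).
R earns 10 sequentially versus 7 at the Nash outcome: better off.

better off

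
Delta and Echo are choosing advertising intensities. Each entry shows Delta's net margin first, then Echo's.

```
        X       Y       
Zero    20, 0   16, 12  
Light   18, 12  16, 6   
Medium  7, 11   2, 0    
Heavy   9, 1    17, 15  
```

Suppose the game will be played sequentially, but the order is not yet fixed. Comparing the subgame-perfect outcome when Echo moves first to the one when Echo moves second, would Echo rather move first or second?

If Delta leads: Echo's best replies are Zero→Y, Light→X, Medium→X, Heavy→Y; Delta's induced payoffs 16, 18, 7, 17; outcome (Light, X), payoffs (18, 12).
If Echo leads: Delta's best replies are X→Zero, Y→Heavy; Echo's induced payoffs 0, 15; outcome (Heavy, Y), payoffs (17, 15).
Echo gets 15 moving first and 12 moving second, so Echo prefers to move first.

first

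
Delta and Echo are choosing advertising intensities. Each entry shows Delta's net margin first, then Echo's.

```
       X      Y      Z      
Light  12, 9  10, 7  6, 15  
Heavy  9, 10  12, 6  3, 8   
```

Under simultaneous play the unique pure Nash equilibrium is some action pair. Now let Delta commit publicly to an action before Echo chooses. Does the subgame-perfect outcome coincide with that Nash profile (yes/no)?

Work backward from Echo's decision.
- Light → Echo plays Z (best of 9, 7, 15); Delta gets 6.
- Heavy → Echo plays X (best of 10, 6, 8); Delta gets 9.
Among 6, 9, the best is 9 at Heavy. Subgame-perfect outcome: (Heavy, X) with payoffs (9, 10).
For the simultaneous game, intersect best replies.
Delta's best replies: X→Light; Y→Heavy; Z→Light.
Echo's best replies: Light→Z; Heavy→X.
The unique mutual best reply is (Light, Z), giving (6, 15).
Sequential outcome (Heavy, X) differs from the Nash profile (Light, Z).

no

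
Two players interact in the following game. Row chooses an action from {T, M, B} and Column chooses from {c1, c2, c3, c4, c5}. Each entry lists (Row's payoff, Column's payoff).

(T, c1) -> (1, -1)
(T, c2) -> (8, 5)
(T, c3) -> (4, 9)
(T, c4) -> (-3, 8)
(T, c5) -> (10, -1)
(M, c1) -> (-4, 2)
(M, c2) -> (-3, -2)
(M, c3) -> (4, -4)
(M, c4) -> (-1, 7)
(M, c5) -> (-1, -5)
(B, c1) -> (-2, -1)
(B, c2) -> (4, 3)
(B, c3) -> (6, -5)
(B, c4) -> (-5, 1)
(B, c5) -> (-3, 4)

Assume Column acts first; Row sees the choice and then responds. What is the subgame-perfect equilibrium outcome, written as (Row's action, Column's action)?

Backward induction with Column moving first.
- c1: Row compares 1, -4, -2 and picks T; Column would get -1.
- c2: Row compares 8, -3, 4 and picks T; Column would get 5.
- c3: Row compares 4, 4, 6 and picks B; Column would get -5.
- c4: Row compares -3, -1, -5 and picks M; Column would get 7.
- c5: Row compares 10, -1, -3 and picks T; Column would get -1.
Maximizing over -1, 5, -5, 7, -1, Column chooses c4. Subgame-perfect outcome: (M, c4) with payoffs (-1, 7).

(M, c4)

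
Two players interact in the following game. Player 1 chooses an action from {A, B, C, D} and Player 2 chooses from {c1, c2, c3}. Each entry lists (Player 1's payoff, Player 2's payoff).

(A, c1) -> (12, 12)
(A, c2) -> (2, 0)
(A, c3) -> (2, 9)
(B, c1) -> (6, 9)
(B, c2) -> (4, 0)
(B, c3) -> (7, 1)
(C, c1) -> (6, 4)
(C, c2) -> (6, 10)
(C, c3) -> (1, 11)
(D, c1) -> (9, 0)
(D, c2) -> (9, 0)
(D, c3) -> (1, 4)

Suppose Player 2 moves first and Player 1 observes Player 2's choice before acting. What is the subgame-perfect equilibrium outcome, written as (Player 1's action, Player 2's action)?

Solve by backward induction (Player 2 leads).
- c1 → Player 1 plays A (best of 12, 6, 6, 9); Player 2 gets 12.
- c2 → Player 1 plays D (best of 2, 4, 6, 9); Player 2 gets 0.
- c3 → Player 1 plays B (best of 2, 7, 1, 1); Player 2 gets 1.
Player 2's induced payoffs are 12, 0, 1, so Player 2 commits to c1. Subgame-perfect outcome: (A, c1) with payoffs (12, 12).

(A, c1)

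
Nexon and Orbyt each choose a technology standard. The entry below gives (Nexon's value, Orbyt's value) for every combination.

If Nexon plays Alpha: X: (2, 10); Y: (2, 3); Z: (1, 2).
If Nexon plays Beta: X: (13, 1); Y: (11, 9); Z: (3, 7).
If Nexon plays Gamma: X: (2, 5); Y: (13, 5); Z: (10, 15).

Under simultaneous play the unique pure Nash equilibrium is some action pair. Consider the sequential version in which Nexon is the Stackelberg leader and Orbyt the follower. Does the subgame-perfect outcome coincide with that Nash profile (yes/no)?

Work backward from Orbyt's decision.
- Alpha: BR = X, leader payoff 2.
- Beta: BR = Y, leader payoff 11.
- Gamma: BR = Z, leader payoff 10.
Among 2, 11, 10, the best is 11 at Beta. Subgame-perfect outcome: (Beta, Y) with payoffs (11, 9).
Under simultaneous play:
Nexon's best replies: X→Beta; Y→Gamma; Z→Gamma.
Orbyt's best replies: Alpha→X; Beta→Y; Gamma→Z.
Only (Gamma, Z) has each player best-responding; Nash payoffs (10, 15).
Sequential outcome (Beta, Y) differs from the Nash profile (Gamma, Z).

no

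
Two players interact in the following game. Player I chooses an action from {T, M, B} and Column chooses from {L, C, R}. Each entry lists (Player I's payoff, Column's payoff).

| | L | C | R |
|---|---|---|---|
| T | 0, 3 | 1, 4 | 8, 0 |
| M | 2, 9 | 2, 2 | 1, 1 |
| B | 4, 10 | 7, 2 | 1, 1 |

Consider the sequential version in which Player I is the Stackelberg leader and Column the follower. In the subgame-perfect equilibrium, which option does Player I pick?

B

Backward induction with Player I moving first.
- T: BR = C, leader payoff 1.
- M: BR = L, leader payoff 2.
- B: BR = L, leader payoff 4.
Among 1, 2, 4, the best is 4 at B. Subgame-perfect outcome: (B, L) with payoffs (4, 10).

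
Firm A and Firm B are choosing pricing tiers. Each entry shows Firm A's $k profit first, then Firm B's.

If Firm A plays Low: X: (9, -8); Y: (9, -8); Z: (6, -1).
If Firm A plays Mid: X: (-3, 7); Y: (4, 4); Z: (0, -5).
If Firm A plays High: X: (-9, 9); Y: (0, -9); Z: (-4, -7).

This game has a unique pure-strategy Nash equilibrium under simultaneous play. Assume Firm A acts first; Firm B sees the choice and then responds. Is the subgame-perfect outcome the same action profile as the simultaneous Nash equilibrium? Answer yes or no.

Solve by backward induction (Firm A leads).
- Low → Firm B plays Z (best of -8, -8, -1); Firm A gets 6.
- Mid → Firm B plays X (best of 7, 4, -5); Firm A gets -3.
- High → Firm B plays X (best of 9, -9, -7); Firm A gets -9.
Firm A's induced payoffs are 6, -3, -9, so Firm A commits to Low. Subgame-perfect outcome: (Low, Z) with payoffs (6, -1).
For the simultaneous game, intersect best replies.
Firm A's best replies: X→Low; Y→Low; Z→Low.
Firm B's best replies: Low→Z; Mid→X; High→X.
Only (Low, Z) has each player best-responding; Nash payoffs (6, -1).
Sequential outcome (Low, Z) coincides with the Nash profile (Low, Z).

yes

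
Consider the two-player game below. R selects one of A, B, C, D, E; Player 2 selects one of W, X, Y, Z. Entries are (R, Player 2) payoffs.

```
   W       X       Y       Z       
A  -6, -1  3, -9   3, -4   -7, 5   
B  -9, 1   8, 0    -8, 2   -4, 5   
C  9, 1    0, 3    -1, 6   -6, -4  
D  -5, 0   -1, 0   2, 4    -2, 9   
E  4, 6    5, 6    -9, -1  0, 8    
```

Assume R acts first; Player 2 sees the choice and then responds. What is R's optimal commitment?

E

Backward induction with R moving first.
- A → Player 2 plays Z (best of -1, -9, -4, 5); R gets -7.
- B → Player 2 plays Z (best of 1, 0, 2, 5); R gets -4.
- C → Player 2 plays Y (best of 1, 3, 6, -4); R gets -1.
- D → Player 2 plays Z (best of 0, 0, 4, 9); R gets -2.
- E → Player 2 plays Z (best of 6, 6, -1, 8); R gets 0.
Among -7, -4, -1, -2, 0, the best is 0 at E. Subgame-perfect outcome: (E, Z) with payoffs (0, 8).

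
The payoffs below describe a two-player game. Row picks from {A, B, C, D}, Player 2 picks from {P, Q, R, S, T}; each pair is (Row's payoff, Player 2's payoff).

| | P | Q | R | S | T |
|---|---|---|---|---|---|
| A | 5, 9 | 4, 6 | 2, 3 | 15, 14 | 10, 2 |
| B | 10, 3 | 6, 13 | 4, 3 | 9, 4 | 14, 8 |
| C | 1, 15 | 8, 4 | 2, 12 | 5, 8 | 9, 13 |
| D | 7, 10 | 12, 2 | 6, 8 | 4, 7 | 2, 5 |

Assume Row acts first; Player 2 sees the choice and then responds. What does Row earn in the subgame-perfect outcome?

Player 2 best-responds to each possible Row move:
- A → Player 2 plays S (best of 9, 6, 3, 14, 2); Row gets 15.
- B → Player 2 plays Q (best of 3, 13, 3, 4, 8); Row gets 6.
- C → Player 2 plays P (best of 15, 4, 12, 8, 13); Row gets 1.
- D → Player 2 plays P (best of 10, 2, 8, 7, 5); Row gets 7.
Row's induced payoffs are 15, 6, 1, 7, so Row commits to A. Subgame-perfect outcome: (A, S) with payoffs (15, 14).

15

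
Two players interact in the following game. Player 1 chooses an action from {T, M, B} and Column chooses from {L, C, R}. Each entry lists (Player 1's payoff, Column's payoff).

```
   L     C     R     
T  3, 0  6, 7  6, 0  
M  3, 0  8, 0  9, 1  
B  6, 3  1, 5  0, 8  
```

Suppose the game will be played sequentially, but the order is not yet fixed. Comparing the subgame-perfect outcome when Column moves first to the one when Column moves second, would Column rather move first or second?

If Player 1 leads: Column's best replies are T→C, M→R, B→R; Player 1's induced payoffs 6, 9, 0; outcome (M, R), payoffs (9, 1).
If Column leads: Player 1's best replies are L→B, C→M, R→M; Column's induced payoffs 3, 0, 1; outcome (B, L), payoffs (6, 3).
Column gets 3 moving first and 1 moving second, so Column prefers to move first.

first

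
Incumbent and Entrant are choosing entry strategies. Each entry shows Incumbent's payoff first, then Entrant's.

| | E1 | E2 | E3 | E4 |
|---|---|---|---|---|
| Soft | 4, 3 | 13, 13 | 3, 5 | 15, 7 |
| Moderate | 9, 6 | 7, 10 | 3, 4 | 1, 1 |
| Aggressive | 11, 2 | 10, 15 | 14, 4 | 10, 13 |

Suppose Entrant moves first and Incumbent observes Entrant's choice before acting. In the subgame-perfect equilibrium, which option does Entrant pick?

Incumbent best-responds to each possible Entrant move:
- E1 → Incumbent plays Aggressive (best of 4, 9, 11); Entrant gets 2.
- E2 → Incumbent plays Soft (best of 13, 7, 10); Entrant gets 13.
- E3 → Incumbent plays Aggressive (best of 3, 3, 14); Entrant gets 4.
- E4 → Incumbent plays Soft (best of 15, 1, 10); Entrant gets 7.
Entrant's induced payoffs are 2, 13, 4, 7, so Entrant commits to E2. Subgame-perfect outcome: (Soft, E2) with payoffs (13, 13).

E2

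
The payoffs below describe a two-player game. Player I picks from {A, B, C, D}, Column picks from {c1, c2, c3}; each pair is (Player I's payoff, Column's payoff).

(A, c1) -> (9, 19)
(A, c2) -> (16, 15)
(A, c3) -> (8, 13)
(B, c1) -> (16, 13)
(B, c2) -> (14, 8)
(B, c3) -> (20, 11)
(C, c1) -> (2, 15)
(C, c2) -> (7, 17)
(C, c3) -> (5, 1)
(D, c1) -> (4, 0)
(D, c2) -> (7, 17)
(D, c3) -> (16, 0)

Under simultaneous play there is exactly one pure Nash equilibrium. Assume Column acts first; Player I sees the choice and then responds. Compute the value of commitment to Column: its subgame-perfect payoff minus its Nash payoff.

Solve by backward induction (Column leads).
- c1 → Player I plays B (best of 9, 16, 2, 4); Column gets 13.
- c2 → Player I plays A (best of 16, 14, 7, 7); Column gets 15.
- c3 → Player I plays B (best of 8, 20, 5, 16); Column gets 11.
Among 13, 15, 11, the best is 15 at c2. Subgame-perfect outcome: (A, c2) with payoffs (16, 15).
For the simultaneous game, intersect best replies.
Player I's best replies: c1→B; c2→A; c3→B.
Column's best replies: A→c1; B→c1; C→c2; D→c2.
The unique mutual best reply is (B, c1), giving (16, 13).
Column's commitment gain: 15 − 13 = 2.

2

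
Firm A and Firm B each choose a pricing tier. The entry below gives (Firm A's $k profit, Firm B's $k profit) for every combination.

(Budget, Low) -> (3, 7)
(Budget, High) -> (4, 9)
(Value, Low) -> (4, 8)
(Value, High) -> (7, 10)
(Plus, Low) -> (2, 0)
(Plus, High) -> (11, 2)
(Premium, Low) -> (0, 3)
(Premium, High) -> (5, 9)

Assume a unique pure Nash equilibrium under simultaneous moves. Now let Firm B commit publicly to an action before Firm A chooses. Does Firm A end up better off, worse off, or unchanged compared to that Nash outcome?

worse off

Firm A best-responds to each possible Firm B move:
- Low → Firm A plays Value (best of 3, 4, 2, 0); Firm B gets 8.
- High → Firm A plays Plus (best of 4, 7, 11, 5); Firm B gets 2.
Among 8, 2, the best is 8 at Low. Subgame-perfect outcome: (Value, Low) with payoffs (4, 8).
Under simultaneous play:
Firm A's best replies: Low→Value; High→Plus.
Firm B's best replies: Budget→High; Value→High; Plus→High; Premium→High.
The unique mutual best reply is (Plus, High), giving (11, 2).
Firm A earns 4 sequentially versus 11 at the Nash outcome: worse off.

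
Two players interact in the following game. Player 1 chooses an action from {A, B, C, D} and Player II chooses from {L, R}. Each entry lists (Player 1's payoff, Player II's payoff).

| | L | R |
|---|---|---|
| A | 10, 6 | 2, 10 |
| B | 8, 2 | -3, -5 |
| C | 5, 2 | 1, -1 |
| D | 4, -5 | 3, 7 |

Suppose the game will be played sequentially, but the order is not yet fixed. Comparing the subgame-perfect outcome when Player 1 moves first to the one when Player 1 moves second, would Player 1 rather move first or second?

first

If Player 1 leads: Player II's best replies are A→R, B→L, C→L, D→R; Player 1's induced payoffs 2, 8, 5, 3; outcome (B, L), payoffs (8, 2).
If Player II leads: Player 1's best replies are L→A, R→D; Player II's induced payoffs 6, 7; outcome (D, R), payoffs (3, 7).
Player 1 gets 8 moving first and 3 moving second, so Player 1 prefers to move first.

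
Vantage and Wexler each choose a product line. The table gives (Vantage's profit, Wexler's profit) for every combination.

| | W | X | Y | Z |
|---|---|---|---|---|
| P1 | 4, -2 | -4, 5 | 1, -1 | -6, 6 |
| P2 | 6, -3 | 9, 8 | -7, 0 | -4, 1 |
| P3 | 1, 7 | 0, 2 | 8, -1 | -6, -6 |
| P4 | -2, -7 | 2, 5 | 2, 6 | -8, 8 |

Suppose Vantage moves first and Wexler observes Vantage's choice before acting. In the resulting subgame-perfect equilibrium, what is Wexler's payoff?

8

Backward induction with Vantage moving first.
- P1 → Wexler plays Z (best of -2, 5, -1, 6); Vantage gets -6.
- P2 → Wexler plays X (best of -3, 8, 0, 1); Vantage gets 9.
- P3 → Wexler plays W (best of 7, 2, -1, -6); Vantage gets 1.
- P4 → Wexler plays Z (best of -7, 5, 6, 8); Vantage gets -8.
Among -6, 9, 1, -8, the best is 9 at P2. Subgame-perfect outcome: (P2, X) with payoffs (9, 8).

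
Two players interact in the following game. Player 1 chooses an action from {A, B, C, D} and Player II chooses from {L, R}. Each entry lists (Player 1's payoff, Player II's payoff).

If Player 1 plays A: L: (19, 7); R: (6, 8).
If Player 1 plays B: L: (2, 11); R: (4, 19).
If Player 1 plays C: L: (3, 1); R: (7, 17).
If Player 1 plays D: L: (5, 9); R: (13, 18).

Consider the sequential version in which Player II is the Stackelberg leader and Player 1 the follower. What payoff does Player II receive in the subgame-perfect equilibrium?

Backward induction with Player II moving first.
- L → Player 1 plays A (best of 19, 2, 3, 5); Player II gets 7.
- R → Player 1 plays D (best of 6, 4, 7, 13); Player II gets 18.
Maximizing over 7, 18, Player II chooses R. Subgame-perfect outcome: (D, R) with payoffs (13, 18).

18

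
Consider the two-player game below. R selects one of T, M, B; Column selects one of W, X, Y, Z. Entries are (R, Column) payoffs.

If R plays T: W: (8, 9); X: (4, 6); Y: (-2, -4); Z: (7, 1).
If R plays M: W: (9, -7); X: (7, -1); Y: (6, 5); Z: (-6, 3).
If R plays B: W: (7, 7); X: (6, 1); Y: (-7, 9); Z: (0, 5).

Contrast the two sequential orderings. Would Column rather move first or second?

second

If R leads: Column's best replies are T→W, M→Y, B→Y; R's induced payoffs 8, 6, -7; outcome (T, W), payoffs (8, 9).
If Column leads: R's best replies are W→M, X→M, Y→M, Z→T; Column's induced payoffs -7, -1, 5, 1; outcome (M, Y), payoffs (6, 5).
Column gets 5 moving first and 9 moving second, so Column prefers to move second.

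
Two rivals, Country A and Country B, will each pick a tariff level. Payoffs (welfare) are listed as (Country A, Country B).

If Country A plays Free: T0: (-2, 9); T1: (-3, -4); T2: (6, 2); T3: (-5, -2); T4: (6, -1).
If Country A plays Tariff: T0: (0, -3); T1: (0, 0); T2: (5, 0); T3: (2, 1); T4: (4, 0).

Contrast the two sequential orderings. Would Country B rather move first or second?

first

If Country A leads: Country B's best replies are Free→T0, Tariff→T3; Country A's induced payoffs -2, 2; outcome (Tariff, T3), payoffs (2, 1).
If Country B leads: Country A's best replies are T0→Tariff, T1→Tariff, T2→Free, T3→Tariff, T4→Free; Country B's induced payoffs -3, 0, 2, 1, -1; outcome (Free, T2), payoffs (6, 2).
Country B gets 2 moving first and 1 moving second, so Country B prefers to move first.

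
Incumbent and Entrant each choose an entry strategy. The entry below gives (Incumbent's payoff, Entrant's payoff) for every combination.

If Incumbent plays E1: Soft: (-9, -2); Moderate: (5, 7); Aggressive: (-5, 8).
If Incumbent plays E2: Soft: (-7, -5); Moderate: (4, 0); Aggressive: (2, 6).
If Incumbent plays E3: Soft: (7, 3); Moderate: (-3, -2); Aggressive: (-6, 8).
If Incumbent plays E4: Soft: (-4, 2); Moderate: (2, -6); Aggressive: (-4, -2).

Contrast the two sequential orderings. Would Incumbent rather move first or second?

If Incumbent leads: Entrant's best replies are E1→Aggressive, E2→Aggressive, E3→Aggressive, E4→Soft; Incumbent's induced payoffs -5, 2, -6, -4; outcome (E2, Aggressive), payoffs (2, 6).
If Entrant leads: Incumbent's best replies are Soft→E3, Moderate→E1, Aggressive→E2; Entrant's induced payoffs 3, 7, 6; outcome (E1, Moderate), payoffs (5, 7).
Incumbent gets 2 moving first and 5 moving second, so Incumbent prefers to move second.

second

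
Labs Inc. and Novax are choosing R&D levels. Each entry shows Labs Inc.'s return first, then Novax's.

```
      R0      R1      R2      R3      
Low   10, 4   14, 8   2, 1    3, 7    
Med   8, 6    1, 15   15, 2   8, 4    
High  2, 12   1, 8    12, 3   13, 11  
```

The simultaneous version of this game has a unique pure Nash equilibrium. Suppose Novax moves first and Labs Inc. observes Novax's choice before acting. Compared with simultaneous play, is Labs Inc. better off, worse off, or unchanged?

Work backward from Labs Inc.'s decision.
- R0 → Labs Inc. plays Low (best of 10, 8, 2); Novax gets 4.
- R1 → Labs Inc. plays Low (best of 14, 1, 1); Novax gets 8.
- R2 → Labs Inc. plays Med (best of 2, 15, 12); Novax gets 2.
- R3 → Labs Inc. plays High (best of 3, 8, 13); Novax gets 11.
Maximizing over 4, 8, 2, 11, Novax chooses R3. Subgame-perfect outcome: (High, R3) with payoffs (13, 11).
Under simultaneous play:
Labs Inc.'s best replies: R0→Low; R1→Low; R2→Med; R3→High.
Novax's best replies: Low→R1; Med→R1; High→R0.
Only (Low, R1) has each player best-responding; Nash payoffs (14, 8).
Labs Inc. earns 13 sequentially versus 14 at the Nash outcome: worse off.

worse off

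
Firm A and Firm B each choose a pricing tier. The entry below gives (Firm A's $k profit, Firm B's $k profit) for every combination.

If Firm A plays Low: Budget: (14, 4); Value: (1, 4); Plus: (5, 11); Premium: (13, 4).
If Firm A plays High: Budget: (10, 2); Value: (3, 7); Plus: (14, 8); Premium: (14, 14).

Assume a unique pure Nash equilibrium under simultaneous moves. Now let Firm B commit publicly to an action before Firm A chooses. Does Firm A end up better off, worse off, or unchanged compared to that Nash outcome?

unchanged

Firm A best-responds to each possible Firm B move:
- Budget → Firm A plays Low (best of 14, 10); Firm B gets 4.
- Value → Firm A plays High (best of 1, 3); Firm B gets 7.
- Plus → Firm A plays High (best of 5, 14); Firm B gets 8.
- Premium → Firm A plays High (best of 13, 14); Firm B gets 14.
Firm B's induced payoffs are 4, 7, 8, 14, so Firm B commits to Premium. Subgame-perfect outcome: (High, Premium) with payoffs (14, 14).
Now find the simultaneous Nash equilibrium.
Firm A's best replies: Budget→Low; Value→High; Plus→High; Premium→High.
Firm B's best replies: Low→Plus; High→Premium.
The unique mutual best reply is (High, Premium), giving (14, 14).
Firm A earns 14 sequentially versus 14 at the Nash outcome: unchanged.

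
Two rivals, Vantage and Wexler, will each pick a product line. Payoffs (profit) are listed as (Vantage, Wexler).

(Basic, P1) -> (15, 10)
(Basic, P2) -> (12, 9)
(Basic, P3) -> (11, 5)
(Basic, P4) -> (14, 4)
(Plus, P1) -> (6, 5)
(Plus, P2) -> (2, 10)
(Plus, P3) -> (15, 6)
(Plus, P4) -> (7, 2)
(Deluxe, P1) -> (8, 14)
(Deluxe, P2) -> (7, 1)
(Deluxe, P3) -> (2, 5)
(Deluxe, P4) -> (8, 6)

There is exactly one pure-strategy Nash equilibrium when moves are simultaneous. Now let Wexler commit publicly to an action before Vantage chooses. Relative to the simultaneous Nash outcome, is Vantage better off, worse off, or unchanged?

Solve by backward induction (Wexler leads).
- P1 → Vantage plays Basic (best of 15, 6, 8); Wexler gets 10.
- P2 → Vantage plays Basic (best of 12, 2, 7); Wexler gets 9.
- P3 → Vantage plays Plus (best of 11, 15, 2); Wexler gets 6.
- P4 → Vantage plays Basic (best of 14, 7, 8); Wexler gets 4.
Wexler's induced payoffs are 10, 9, 6, 4, so Wexler commits to P1. Subgame-perfect outcome: (Basic, P1) with payoffs (15, 10).
For the simultaneous game, intersect best replies.
Vantage's best replies: P1→Basic; P2→Basic; P3→Plus; P4→Basic.
Wexler's best replies: Basic→P1; Plus→P2; Deluxe→P1.
Only (Basic, P1) has each player best-responding; Nash payoffs (15, 10).
Vantage earns 15 sequentially versus 15 at the Nash outcome: unchanged.

unchanged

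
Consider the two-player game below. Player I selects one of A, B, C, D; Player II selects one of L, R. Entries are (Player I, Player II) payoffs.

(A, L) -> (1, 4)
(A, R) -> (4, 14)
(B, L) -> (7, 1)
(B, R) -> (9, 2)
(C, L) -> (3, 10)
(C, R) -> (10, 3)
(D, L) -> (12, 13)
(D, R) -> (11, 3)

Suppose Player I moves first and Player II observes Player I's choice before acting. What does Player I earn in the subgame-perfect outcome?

Solve by backward induction (Player I leads).
- A: BR = R, leader payoff 4.
- B: BR = R, leader payoff 9.
- C: BR = L, leader payoff 3.
- D: BR = L, leader payoff 12.
Among 4, 9, 3, 12, the best is 12 at D. Subgame-perfect outcome: (D, L) with payoffs (12, 13).

12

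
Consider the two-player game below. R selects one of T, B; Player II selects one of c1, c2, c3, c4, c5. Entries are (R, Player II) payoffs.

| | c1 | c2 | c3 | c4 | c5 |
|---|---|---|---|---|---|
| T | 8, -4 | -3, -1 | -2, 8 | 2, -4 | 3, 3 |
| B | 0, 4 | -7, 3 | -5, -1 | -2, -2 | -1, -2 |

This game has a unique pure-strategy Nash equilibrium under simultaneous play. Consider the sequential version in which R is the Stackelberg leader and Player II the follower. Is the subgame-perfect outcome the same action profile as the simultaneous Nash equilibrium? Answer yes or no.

Solve by backward induction (R leads).
- T → Player II plays c3 (best of -4, -1, 8, -4, 3); R gets -2.
- B → Player II plays c1 (best of 4, 3, -1, -2, -2); R gets 0.
R's induced payoffs are -2, 0, so R commits to B. Subgame-perfect outcome: (B, c1) with payoffs (0, 4).
Now find the simultaneous Nash equilibrium.
R's best replies: c1→T; c2→T; c3→T; c4→T; c5→T.
Player II's best replies: T→c3; B→c1.
The unique mutual best reply is (T, c3), giving (-2, 8).
Sequential outcome (B, c1) differs from the Nash profile (T, c3).

no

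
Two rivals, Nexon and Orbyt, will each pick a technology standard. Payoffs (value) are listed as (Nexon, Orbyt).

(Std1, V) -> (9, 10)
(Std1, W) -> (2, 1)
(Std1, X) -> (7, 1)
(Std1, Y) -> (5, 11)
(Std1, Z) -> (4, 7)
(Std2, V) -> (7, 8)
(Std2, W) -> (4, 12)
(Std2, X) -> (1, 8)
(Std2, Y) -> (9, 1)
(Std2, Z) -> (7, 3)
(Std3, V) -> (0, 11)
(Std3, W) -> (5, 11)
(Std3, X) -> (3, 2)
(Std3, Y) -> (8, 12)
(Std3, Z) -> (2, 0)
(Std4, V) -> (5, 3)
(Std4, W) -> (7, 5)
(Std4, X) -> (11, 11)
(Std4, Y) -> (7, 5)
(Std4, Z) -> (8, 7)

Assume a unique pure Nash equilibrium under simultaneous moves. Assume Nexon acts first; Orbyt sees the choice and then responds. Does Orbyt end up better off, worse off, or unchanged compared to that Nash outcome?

Work backward from Orbyt's decision.
- Std1: Orbyt compares 10, 1, 1, 11, 7 and picks Y; Nexon would get 5.
- Std2: Orbyt compares 8, 12, 8, 1, 3 and picks W; Nexon would get 4.
- Std3: Orbyt compares 11, 11, 2, 12, 0 and picks Y; Nexon would get 8.
- Std4: Orbyt compares 3, 5, 11, 5, 7 and picks X; Nexon would get 11.
Nexon's induced payoffs are 5, 4, 8, 11, so Nexon commits to Std4. Subgame-perfect outcome: (Std4, X) with payoffs (11, 11).
Under simultaneous play:
Nexon's best replies: V→Std1; W→Std4; X→Std4; Y→Std2; Z→Std4.
Orbyt's best replies: Std1→Y; Std2→W; Std3→Y; Std4→X.
The unique mutual best reply is (Std4, X), giving (11, 11).
Orbyt earns 11 sequentially versus 11 at the Nash outcome: unchanged.

unchanged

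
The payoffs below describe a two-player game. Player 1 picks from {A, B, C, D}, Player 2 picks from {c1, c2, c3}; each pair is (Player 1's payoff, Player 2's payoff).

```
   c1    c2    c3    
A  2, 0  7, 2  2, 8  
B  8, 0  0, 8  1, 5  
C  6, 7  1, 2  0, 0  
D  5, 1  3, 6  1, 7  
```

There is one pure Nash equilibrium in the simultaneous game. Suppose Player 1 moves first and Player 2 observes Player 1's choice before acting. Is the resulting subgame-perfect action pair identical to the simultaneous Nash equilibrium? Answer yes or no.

Player 2 best-responds to each possible Player 1 move:
- A: BR = c3, leader payoff 2.
- B: BR = c2, leader payoff 0.
- C: BR = c1, leader payoff 6.
- D: BR = c3, leader payoff 1.
Player 1's induced payoffs are 2, 0, 6, 1, so Player 1 commits to C. Subgame-perfect outcome: (C, c1) with payoffs (6, 7).
For the simultaneous game, intersect best replies.
Player 1's best replies: c1→B; c2→A; c3→A.
Player 2's best replies: A→c3; B→c2; C→c1; D→c3.
Only (A, c3) has each player best-responding; Nash payoffs (2, 8).
Sequential outcome (C, c1) differs from the Nash profile (A, c3).

no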